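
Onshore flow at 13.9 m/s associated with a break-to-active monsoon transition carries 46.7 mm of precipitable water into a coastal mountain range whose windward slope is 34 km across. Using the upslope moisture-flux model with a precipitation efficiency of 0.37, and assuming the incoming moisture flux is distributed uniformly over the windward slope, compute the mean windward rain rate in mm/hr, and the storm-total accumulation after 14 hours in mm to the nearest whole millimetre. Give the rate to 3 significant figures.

R ≈ 25.4 mm/hr; total ≈ 356 mm

Incoming column moisture flux per unit ridge length: F = V × PW = 13.9 × 46.7 = 649.13 mm·m/s.
Spread over the 34 km slope with efficiency ε = 0.37: R = ε·F/W = 0.37 × 649.13 / 34000 m = 7.064e-03 mm/s.
R = 7.064e-03 × 3600 = 25.4 mm/hr.
Over 14 h: total = 25.4 × 14 = 355.6 ≈ 356 mm.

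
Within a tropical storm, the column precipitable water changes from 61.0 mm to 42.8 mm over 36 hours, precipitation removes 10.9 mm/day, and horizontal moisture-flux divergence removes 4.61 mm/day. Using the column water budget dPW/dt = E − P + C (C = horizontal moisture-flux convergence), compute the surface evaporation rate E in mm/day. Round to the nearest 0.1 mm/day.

E ≈ 3.4 mm/day

dPW/dt = (42.8 − 61.0) mm / (36/24 day) = -12.133 mm/day.
E = dPW/dt + P − C = (-12.133) + 10.9 − (-4.61) = 3.4 mm/day.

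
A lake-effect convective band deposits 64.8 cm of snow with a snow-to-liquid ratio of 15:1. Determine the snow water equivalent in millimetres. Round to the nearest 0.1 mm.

SWE ≈ 43.2 mm

SWE = snow depth / ratio = 64.8 cm / 15 = 4.320 cm = 43.2 mm.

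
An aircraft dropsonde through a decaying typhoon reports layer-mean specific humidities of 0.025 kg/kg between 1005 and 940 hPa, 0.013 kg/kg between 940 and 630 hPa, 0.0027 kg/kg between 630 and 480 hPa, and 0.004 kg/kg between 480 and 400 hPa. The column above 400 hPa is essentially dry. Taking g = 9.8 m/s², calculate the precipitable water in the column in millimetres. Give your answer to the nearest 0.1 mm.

PW ≈ 65.1 mm

Precipitable water is the column-integrated vapour mass per unit area: PW = (1/g) Σ q̄ Δp, with q in kg/kg and Δp in Pa (1 kg/m² of water = 1 mm).
Layer 1005–940 hPa: Δp = 65 hPa = 6500 Pa, q̄ = 0.025 kg/kg → 0.025 × 6500 / 9.8 = 16.58 mm
Layer 940–630 hPa: Δp = 310 hPa = 31000 Pa, q̄ = 0.013 kg/kg → 0.013 × 31000 / 9.8 = 41.12 mm
Layer 630–480 hPa: Δp = 150 hPa = 15000 Pa, q̄ = 0.0027 kg/kg → 0.0027 × 15000 / 9.8 = 4.13 mm
Layer 480–400 hPa: Δp = 80 hPa = 8000 Pa, q̄ = 0.004 kg/kg → 0.004 × 8000 / 9.8 = 3.27 mm
PW = 16.58 + 41.12 + 4.13 + 3.27 = 65.10 ≈ 65.1 mm.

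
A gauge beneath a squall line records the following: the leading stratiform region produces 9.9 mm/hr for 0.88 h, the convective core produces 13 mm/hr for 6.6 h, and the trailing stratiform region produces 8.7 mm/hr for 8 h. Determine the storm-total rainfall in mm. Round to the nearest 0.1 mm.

total ≈ 164.1 mm

Total = Σ Rᵢ Δtᵢ = 9.9 × 0.88 + 13 × 6.6 + 8.7 × 8
      = 8.712 + 85.8 + 69.6 = 164.1 mm.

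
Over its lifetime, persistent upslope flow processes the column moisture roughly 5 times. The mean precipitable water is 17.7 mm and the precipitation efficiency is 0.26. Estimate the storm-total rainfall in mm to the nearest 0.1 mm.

rainfall ≈ 23.0 mm

Each cycle deposits ε × PW = 0.26 × 17.7 = 4.602 mm.
Over 5 cycles: 5 × 4.602 = 23.0 mm.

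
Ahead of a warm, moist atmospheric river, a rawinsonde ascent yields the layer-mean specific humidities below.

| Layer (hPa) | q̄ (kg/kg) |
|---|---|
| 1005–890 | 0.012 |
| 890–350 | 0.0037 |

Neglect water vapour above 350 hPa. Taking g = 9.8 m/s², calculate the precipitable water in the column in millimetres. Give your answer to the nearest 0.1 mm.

PW ≈ 34.5 mm

Precipitable water is the column-integrated vapour mass per unit area: PW = (1/g) Σ q̄ Δp, with q in kg/kg and Δp in Pa (1 kg/m² of water = 1 mm).
Layer 1005–890 hPa: Δp = 115 hPa = 11500 Pa, q̄ = 0.012 kg/kg → 0.012 × 11500 / 9.8 = 14.08 mm
Layer 890–350 hPa: Δp = 540 hPa = 54000 Pa, q̄ = 0.0037 kg/kg → 0.0037 × 54000 / 9.8 = 20.39 mm
PW = 14.08 + 20.39 = 34.47 ≈ 34.5 mm.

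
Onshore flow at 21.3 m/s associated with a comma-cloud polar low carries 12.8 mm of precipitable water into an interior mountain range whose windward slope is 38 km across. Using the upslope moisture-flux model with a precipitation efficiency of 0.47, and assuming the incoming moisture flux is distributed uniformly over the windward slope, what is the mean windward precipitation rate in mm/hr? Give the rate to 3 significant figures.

Incoming column moisture flux per unit ridge length: F = V × PW = 21.3 × 12.8 = 272.64 mm·m/s.
Spread over the 38 km slope with efficiency ε = 0.47: R = ε·F/W = 0.47 × 272.64 / 38000 m = 3.372e-03 mm/s.
R = 3.372e-03 × 3600 = 12.1 mm/hr.

R ≈ 12.1 mm/hr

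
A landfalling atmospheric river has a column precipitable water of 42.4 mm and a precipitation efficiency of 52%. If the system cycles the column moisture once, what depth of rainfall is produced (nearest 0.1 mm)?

rainfall ≈ 22.0 mm

Rainfall = ε × PW = 0.52 × 42.4 = 22.0 mm.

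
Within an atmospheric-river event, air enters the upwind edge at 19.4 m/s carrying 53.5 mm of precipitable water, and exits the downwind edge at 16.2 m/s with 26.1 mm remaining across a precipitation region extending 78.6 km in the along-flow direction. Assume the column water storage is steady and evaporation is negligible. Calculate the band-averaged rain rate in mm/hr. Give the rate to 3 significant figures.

Column moisture flux per unit crosswind length is F = V × PW.
Inflow: F_in = 19.4 × 53.5 = 1037.9 mm·m/s
Outflow: F_out = 16.2 × 26.1 = 422.82 mm·m/s
Steady-state rate R = (F_in − F_out)/L = (1037.9 − 422.82) / 78600 m = 7.825e-03 mm/s.
R = 7.825e-03 × 3600 = 28.2 mm/hr.

R ≈ 28.2 mm/hr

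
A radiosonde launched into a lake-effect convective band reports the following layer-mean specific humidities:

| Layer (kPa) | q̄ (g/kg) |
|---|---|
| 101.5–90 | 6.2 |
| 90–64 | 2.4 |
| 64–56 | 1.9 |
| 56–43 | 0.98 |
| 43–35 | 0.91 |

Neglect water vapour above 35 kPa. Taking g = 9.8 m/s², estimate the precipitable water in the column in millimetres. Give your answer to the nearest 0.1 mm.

PW ≈ 17.2 mm

Precipitable water is the column-integrated vapour mass per unit area: PW = (1/g) Σ q̄ Δp, with q in kg/kg and Δp in Pa (1 kg/m² of water = 1 mm).
Layer 101.5–90 kPa: Δp = 115 hPa = 11500 Pa, q̄ = 0.0062 kg/kg → 0.0062 × 11500 / 9.8 = 7.28 mm
Layer 90–64 kPa: Δp = 260 hPa = 26000 Pa, q̄ = 0.0024 kg/kg → 0.0024 × 26000 / 9.8 = 6.37 mm
Layer 64–56 kPa: Δp = 80 hPa = 8000 Pa, q̄ = 0.0019 kg/kg → 0.0019 × 8000 / 9.8 = 1.55 mm
Layer 56–43 kPa: Δp = 130 hPa = 13000 Pa, q̄ = 0.00098 kg/kg → 0.00098 × 13000 / 9.8 = 1.30 mm
Layer 43–35 kPa: Δp = 80 hPa = 8000 Pa, q̄ = 0.00091 kg/kg → 0.00091 × 8000 / 9.8 = 0.74 mm
PW = 7.28 + 6.37 + 1.55 + 1.30 + 0.74 = 17.24 ≈ 17.2 mm.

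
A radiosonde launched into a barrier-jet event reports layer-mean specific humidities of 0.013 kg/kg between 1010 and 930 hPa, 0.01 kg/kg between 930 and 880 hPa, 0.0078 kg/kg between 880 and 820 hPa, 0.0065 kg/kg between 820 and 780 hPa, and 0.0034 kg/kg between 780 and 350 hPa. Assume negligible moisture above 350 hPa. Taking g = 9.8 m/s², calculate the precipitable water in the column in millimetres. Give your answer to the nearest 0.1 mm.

Precipitable water is the column-integrated vapour mass per unit area: PW = (1/g) Σ q̄ Δp, with q in kg/kg and Δp in Pa (1 kg/m² of water = 1 mm).
Layer 1010–930 hPa: Δp = 80 hPa = 8000 Pa, q̄ = 0.013 kg/kg → 0.013 × 8000 / 9.8 = 10.61 mm
Layer 930–880 hPa: Δp = 50 hPa = 5000 Pa, q̄ = 0.01 kg/kg → 0.01 × 5000 / 9.8 = 5.10 mm
Layer 880–820 hPa: Δp = 60 hPa = 6000 Pa, q̄ = 0.0078 kg/kg → 0.0078 × 6000 / 9.8 = 4.78 mm
Layer 820–780 hPa: Δp = 40 hPa = 4000 Pa, q̄ = 0.0065 kg/kg → 0.0065 × 4000 / 9.8 = 2.65 mm
Layer 780–350 hPa: Δp = 430 hPa = 43000 Pa, q̄ = 0.0034 kg/kg → 0.0034 × 43000 / 9.8 = 14.92 mm
PW = 10.61 + 5.10 + 4.78 + 2.65 + 14.92 = 38.06 ≈ 38.1 mm.

PW ≈ 38.1 mm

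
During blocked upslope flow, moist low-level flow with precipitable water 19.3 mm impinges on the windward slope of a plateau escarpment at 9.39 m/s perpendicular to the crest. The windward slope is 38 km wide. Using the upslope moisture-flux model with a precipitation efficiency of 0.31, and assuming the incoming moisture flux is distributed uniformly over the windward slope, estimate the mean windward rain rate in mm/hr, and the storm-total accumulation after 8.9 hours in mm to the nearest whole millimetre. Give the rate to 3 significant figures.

R ≈ 5.32 mm/hr; total ≈ 47 mm

Incoming column moisture flux per unit ridge length: F = V × PW = 9.39 × 19.3 = 181.227 mm·m/s.
Spread over the 38 km slope with efficiency ε = 0.31: R = ε·F/W = 0.31 × 181.227 / 38000 m = 1.478e-03 mm/s.
R = 1.478e-03 × 3600 = 5.32 mm/hr.
Over 8.9 h: total = 5.32 × 8.9 = 47.348 ≈ 47 mm.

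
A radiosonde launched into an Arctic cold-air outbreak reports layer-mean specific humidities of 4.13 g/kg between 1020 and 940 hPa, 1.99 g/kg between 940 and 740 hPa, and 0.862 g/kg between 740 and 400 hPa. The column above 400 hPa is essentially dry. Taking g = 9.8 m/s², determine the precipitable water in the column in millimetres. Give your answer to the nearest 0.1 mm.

Precipitable water is the column-integrated vapour mass per unit area: PW = (1/g) Σ q̄ Δp, with q in kg/kg and Δp in Pa (1 kg/m² of water = 1 mm).
Layer 1020–940 hPa: Δp = 80 hPa = 8000 Pa, q̄ = 0.00413 kg/kg → 0.00413 × 8000 / 9.8 = 3.37 mm
Layer 940–740 hPa: Δp = 200 hPa = 20000 Pa, q̄ = 0.00199 kg/kg → 0.00199 × 20000 / 9.8 = 4.06 mm
Layer 740–400 hPa: Δp = 340 hPa = 34000 Pa, q̄ = 0.000862 kg/kg → 0.000862 × 34000 / 9.8 = 2.99 mm
PW = 3.37 + 4.06 + 2.99 = 10.42 ≈ 10.4 mm.

PW ≈ 10.4 mm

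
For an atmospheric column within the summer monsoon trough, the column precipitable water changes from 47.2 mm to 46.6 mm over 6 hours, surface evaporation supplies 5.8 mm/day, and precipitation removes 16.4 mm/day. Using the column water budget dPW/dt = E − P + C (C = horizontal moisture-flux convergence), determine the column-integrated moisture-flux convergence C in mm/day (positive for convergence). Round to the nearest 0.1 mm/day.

C ≈ 8.2 mm/day

dPW/dt = (46.6 − 47.2) mm / (6/24 day) = -2.400 mm/day.
C = dPW/dt − E + P = (-2.400) − 5.8 + 16.4 = 8.2 mm/day.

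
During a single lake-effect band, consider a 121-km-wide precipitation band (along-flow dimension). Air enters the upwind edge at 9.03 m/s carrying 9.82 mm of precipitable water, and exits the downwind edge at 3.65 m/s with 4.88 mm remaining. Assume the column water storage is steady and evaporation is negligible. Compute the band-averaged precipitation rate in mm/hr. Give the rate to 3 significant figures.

R ≈ 2.11 mm/hr

Column moisture flux per unit crosswind length is F = V × PW.
Inflow: F_in = 9.03 × 9.82 = 88.6746 mm·m/s
Outflow: F_out = 3.65 × 4.88 = 17.812 mm·m/s
Steady-state rate R = (F_in − F_out)/L = (88.6746 − 17.812) / 121000 m = 5.856e-04 mm/s.
R = 5.856e-04 × 3600 = 2.11 mm/hr.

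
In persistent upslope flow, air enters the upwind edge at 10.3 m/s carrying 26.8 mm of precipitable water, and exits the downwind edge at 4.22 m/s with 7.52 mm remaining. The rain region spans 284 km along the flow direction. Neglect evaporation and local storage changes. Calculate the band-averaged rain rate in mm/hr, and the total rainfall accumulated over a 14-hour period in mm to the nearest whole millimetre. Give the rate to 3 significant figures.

Column moisture flux per unit crosswind length is F = V × PW.
Inflow: F_in = 10.3 × 26.8 = 276.04 mm·m/s
Outflow: F_out = 4.22 × 7.52 = 31.7344 mm·m/s
Steady-state rate R = (F_in − F_out)/L = (276.04 − 31.7344) / 284000 m = 8.602e-04 mm/s.
R = 8.602e-04 × 3600 = 3.10 mm/hr.
Over 14 h: total = 3.10 × 14 = 43.4 ≈ 43 mm.

R ≈ 3.10 mm/hr; total ≈ 43 mm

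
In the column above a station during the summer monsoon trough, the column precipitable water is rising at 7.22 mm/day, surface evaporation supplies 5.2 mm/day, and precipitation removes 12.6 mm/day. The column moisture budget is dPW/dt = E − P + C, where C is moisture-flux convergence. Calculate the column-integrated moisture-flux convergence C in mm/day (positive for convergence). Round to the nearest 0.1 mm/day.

C ≈ 14.6 mm/day

dPW/dt = +7.22 mm/day.
C = dPW/dt − E + P = (+7.22) − 5.2 + 12.6 = 14.6 mm/day.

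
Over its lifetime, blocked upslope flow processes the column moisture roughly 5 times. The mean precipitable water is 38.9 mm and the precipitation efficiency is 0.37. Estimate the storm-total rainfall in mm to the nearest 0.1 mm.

rainfall ≈ 72.0 mm

Each cycle deposits ε × PW = 0.37 × 38.9 = 14.393 mm.
Over 5 cycles: 5 × 14.393 = 72.0 mm.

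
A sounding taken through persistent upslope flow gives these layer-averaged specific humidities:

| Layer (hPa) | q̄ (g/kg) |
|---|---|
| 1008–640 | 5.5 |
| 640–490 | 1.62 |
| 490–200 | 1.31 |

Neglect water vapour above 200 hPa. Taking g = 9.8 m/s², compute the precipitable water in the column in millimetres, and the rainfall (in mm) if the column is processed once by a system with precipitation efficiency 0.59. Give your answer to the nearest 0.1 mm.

Precipitable water is the column-integrated vapour mass per unit area: PW = (1/g) Σ q̄ Δp, with q in kg/kg and Δp in Pa (1 kg/m² of water = 1 mm).
Layer 1008–640 hPa: Δp = 368 hPa = 36800 Pa, q̄ = 0.0055 kg/kg → 0.0055 × 36800 / 9.8 = 20.65 mm
Layer 640–490 hPa: Δp = 150 hPa = 15000 Pa, q̄ = 0.00162 kg/kg → 0.00162 × 15000 / 9.8 = 2.48 mm
Layer 490–200 hPa: Δp = 290 hPa = 29000 Pa, q̄ = 0.00131 kg/kg → 0.00131 × 29000 / 9.8 = 3.88 mm
PW = 20.65 + 2.48 + 3.88 = 27.01 ≈ 27.0 mm.
Rainfall = ε × PW = 0.59 × 27.0 = 15.9 mm.

PW ≈ 27.0 mm; rainfall ≈ 15.9 mm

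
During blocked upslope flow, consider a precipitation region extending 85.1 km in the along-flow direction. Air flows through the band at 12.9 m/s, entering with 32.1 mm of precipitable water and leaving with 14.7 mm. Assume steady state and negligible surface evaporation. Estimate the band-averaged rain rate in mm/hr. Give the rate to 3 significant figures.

Column moisture flux per unit crosswind length is F = V × PW.
Inflow: F_in = 12.9 × 32.1 = 414.09 mm·m/s
Outflow: F_out = 12.9 × 14.7 = 189.63 mm·m/s
Steady-state rate R = (F_in − F_out)/L = (414.09 − 189.63) / 85100 m = 2.638e-03 mm/s.
R = 2.638e-03 × 3600 = 9.50 mm/hr.

R ≈ 9.50 mm/hr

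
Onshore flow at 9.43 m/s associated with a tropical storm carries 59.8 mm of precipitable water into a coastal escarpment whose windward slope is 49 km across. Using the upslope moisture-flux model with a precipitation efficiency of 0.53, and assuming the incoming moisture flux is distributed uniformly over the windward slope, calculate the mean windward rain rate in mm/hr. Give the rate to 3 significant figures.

R ≈ 22.0 mm/hr

Incoming column moisture flux per unit ridge length: F = V × PW = 9.43 × 59.8 = 563.914 mm·m/s.
Spread over the 49 km slope with efficiency ε = 0.53: R = ε·F/W = 0.53 × 563.914 / 49000 m = 6.099e-03 mm/s.
R = 6.099e-03 × 3600 = 22.0 mm/hr.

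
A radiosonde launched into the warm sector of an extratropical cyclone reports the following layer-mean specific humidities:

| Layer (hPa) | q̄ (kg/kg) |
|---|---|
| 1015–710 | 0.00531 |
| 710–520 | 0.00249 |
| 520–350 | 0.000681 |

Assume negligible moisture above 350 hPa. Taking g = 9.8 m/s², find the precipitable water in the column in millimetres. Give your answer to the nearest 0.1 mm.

Precipitable water is the column-integrated vapour mass per unit area: PW = (1/g) Σ q̄ Δp, with q in kg/kg and Δp in Pa (1 kg/m² of water = 1 mm).
Layer 1015–710 hPa: Δp = 305 hPa = 30500 Pa, q̄ = 0.00531 kg/kg → 0.00531 × 30500 / 9.8 = 16.53 mm
Layer 710–520 hPa: Δp = 190 hPa = 19000 Pa, q̄ = 0.00249 kg/kg → 0.00249 × 19000 / 9.8 = 4.83 mm
Layer 520–350 hPa: Δp = 170 hPa = 17000 Pa, q̄ = 0.000681 kg/kg → 0.000681 × 17000 / 9.8 = 1.18 mm
PW = 16.53 + 4.83 + 1.18 = 22.54 ≈ 22.5 mm.

PW ≈ 22.5 mm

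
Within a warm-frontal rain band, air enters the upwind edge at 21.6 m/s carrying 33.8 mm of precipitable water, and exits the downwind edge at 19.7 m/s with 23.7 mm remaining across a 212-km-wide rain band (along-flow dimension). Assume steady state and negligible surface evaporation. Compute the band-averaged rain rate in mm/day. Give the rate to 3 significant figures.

R ≈ 107 mm/day

Column moisture flux per unit crosswind length is F = V × PW.
Inflow: F_in = 21.6 × 33.8 = 730.08 mm·m/s
Outflow: F_out = 19.7 × 23.7 = 466.89 mm·m/s
Steady-state rate R = (F_in − F_out)/L = (730.08 − 466.89) / 212000 m = 1.241e-03 mm/s.
R = 1.241e-03 × 3600 × 24 = 107 mm/day.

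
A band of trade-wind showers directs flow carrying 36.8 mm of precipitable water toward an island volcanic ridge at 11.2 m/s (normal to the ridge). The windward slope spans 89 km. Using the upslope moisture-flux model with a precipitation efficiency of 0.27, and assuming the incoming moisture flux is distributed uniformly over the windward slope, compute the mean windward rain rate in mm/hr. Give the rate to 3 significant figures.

Incoming column moisture flux per unit ridge length: F = V × PW = 11.2 × 36.8 = 412.16 mm·m/s.
Spread over the 89 km slope with efficiency ε = 0.27: R = ε·F/W = 0.27 × 412.16 / 89000 m = 1.250e-03 mm/s.
R = 1.250e-03 × 3600 = 4.50 mm/hr.

R ≈ 4.50 mm/hr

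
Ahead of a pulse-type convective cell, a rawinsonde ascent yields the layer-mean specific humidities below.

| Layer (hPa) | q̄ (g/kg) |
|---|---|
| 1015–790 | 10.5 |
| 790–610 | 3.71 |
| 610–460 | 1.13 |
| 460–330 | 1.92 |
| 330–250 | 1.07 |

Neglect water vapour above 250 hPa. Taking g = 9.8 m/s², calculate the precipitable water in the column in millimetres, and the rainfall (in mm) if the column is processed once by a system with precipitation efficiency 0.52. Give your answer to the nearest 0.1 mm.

Precipitable water is the column-integrated vapour mass per unit area: PW = (1/g) Σ q̄ Δp, with q in kg/kg and Δp in Pa (1 kg/m² of water = 1 mm).
Layer 1015–790 hPa: Δp = 225 hPa = 22500 Pa, q̄ = 0.0105 kg/kg → 0.0105 × 22500 / 9.8 = 24.11 mm
Layer 790–610 hPa: Δp = 180 hPa = 18000 Pa, q̄ = 0.00371 kg/kg → 0.00371 × 18000 / 9.8 = 6.81 mm
Layer 610–460 hPa: Δp = 150 hPa = 15000 Pa, q̄ = 0.00113 kg/kg → 0.00113 × 15000 / 9.8 = 1.73 mm
Layer 460–330 hPa: Δp = 130 hPa = 13000 Pa, q̄ = 0.00192 kg/kg → 0.00192 × 13000 / 9.8 = 2.55 mm
Layer 330–250 hPa: Δp = 80 hPa = 8000 Pa, q̄ = 0.00107 kg/kg → 0.00107 × 8000 / 9.8 = 0.87 mm
PW = 24.11 + 6.81 + 1.73 + 2.55 + 0.87 = 36.07 ≈ 36.1 mm.
Rainfall = ε × PW = 0.52 × 36.1 = 18.8 mm.

PW ≈ 36.1 mm; rainfall ≈ 18.8 mm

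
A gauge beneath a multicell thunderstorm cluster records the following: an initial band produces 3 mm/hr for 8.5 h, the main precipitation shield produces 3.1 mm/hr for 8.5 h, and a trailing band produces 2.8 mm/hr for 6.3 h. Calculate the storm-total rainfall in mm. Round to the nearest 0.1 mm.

Total = Σ Rᵢ Δtᵢ = 3 × 8.5 + 3.1 × 8.5 + 2.8 × 6.3
      = 25.5 + 26.35 + 17.64 = 69.5 mm.

total ≈ 69.5 mm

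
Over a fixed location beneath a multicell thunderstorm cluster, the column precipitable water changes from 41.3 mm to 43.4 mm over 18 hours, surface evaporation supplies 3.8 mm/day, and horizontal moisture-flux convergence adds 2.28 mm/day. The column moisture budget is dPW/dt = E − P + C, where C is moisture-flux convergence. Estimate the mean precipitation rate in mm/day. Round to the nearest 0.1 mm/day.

P ≈ 3.3 mm/day

dPW/dt = (43.4 − 41.3) mm / (18/24 day) = +2.800 mm/day.
P = E + C − dPW/dt = 3.8 + (2.28) − (+2.800) = 3.3 mm/day.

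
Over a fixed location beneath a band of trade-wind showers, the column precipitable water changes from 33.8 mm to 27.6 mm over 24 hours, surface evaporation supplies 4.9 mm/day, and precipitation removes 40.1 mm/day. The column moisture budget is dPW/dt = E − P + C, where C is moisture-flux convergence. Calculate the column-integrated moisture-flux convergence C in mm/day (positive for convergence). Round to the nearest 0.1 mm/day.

dPW/dt = (27.6 − 33.8) mm / (24/24 day) = -6.200 mm/day.
C = dPW/dt − E + P = (-6.200) − 4.9 + 40.1 = 29.0 mm/day.

C ≈ 29.0 mm/day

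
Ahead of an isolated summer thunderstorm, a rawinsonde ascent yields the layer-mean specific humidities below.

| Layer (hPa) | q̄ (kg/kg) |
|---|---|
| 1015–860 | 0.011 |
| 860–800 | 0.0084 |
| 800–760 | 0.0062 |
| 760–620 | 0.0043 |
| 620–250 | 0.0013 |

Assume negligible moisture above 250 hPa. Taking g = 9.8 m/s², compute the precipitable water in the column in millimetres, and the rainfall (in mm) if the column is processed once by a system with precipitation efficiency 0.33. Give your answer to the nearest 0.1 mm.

PW ≈ 36.1 mm; rainfall ≈ 11.9 mm

Precipitable water is the column-integrated vapour mass per unit area: PW = (1/g) Σ q̄ Δp, with q in kg/kg and Δp in Pa (1 kg/m² of water = 1 mm).
Layer 1015–860 hPa: Δp = 155 hPa = 15500 Pa, q̄ = 0.011 kg/kg → 0.011 × 15500 / 9.8 = 17.40 mm
Layer 860–800 hPa: Δp = 60 hPa = 6000 Pa, q̄ = 0.0084 kg/kg → 0.0084 × 6000 / 9.8 = 5.14 mm
Layer 800–760 hPa: Δp = 40 hPa = 4000 Pa, q̄ = 0.0062 kg/kg → 0.0062 × 4000 / 9.8 = 2.53 mm
Layer 760–620 hPa: Δp = 140 hPa = 14000 Pa, q̄ = 0.0043 kg/kg → 0.0043 × 14000 / 9.8 = 6.14 mm
Layer 620–250 hPa: Δp = 370 hPa = 37000 Pa, q̄ = 0.0013 kg/kg → 0.0013 × 37000 / 9.8 = 4.91 mm
PW = 17.40 + 5.14 + 2.53 + 6.14 + 4.91 = 36.12 ≈ 36.1 mm.
Rainfall = ε × PW = 0.33 × 36.1 = 11.9 mm.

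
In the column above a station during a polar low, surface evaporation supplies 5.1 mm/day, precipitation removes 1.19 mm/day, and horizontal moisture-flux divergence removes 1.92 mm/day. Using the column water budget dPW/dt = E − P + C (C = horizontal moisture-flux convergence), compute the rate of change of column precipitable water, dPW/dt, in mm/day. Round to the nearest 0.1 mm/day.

dPW/dt = E − P + C = 5.1 − 1.19 + (-1.92) = 2.0 mm/day.

dPW/dt ≈ 2.0 mm/day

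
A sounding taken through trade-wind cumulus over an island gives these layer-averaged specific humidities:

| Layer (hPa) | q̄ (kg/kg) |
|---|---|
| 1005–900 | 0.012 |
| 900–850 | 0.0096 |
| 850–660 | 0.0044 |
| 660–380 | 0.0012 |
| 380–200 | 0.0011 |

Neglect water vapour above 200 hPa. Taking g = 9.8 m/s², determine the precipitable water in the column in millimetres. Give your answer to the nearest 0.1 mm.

Precipitable water is the column-integrated vapour mass per unit area: PW = (1/g) Σ q̄ Δp, with q in kg/kg and Δp in Pa (1 kg/m² of water = 1 mm).
Layer 1005–900 hPa: Δp = 105 hPa = 10500 Pa, q̄ = 0.012 kg/kg → 0.012 × 10500 / 9.8 = 12.86 mm
Layer 900–850 hPa: Δp = 50 hPa = 5000 Pa, q̄ = 0.0096 kg/kg → 0.0096 × 5000 / 9.8 = 4.90 mm
Layer 850–660 hPa: Δp = 190 hPa = 19000 Pa, q̄ = 0.0044 kg/kg → 0.0044 × 19000 / 9.8 = 8.53 mm
Layer 660–380 hPa: Δp = 280 hPa = 28000 Pa, q̄ = 0.0012 kg/kg → 0.0012 × 28000 / 9.8 = 3.43 mm
Layer 380–200 hPa: Δp = 180 hPa = 18000 Pa, q̄ = 0.0011 kg/kg → 0.0011 × 18000 / 9.8 = 2.02 mm
PW = 12.86 + 4.90 + 8.53 + 3.43 + 2.02 = 31.74 ≈ 31.7 mm.

PW ≈ 31.7 mm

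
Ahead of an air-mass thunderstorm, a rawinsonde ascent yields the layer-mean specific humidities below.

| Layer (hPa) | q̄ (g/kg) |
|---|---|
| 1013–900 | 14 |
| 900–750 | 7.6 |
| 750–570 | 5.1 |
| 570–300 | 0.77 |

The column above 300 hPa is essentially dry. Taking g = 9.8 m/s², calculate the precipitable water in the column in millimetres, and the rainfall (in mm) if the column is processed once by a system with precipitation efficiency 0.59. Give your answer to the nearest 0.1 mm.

PW ≈ 39.3 mm; rainfall ≈ 23.2 mm

Precipitable water is the column-integrated vapour mass per unit area: PW = (1/g) Σ q̄ Δp, with q in kg/kg and Δp in Pa (1 kg/m² of water = 1 mm).
Layer 1013–900 hPa: Δp = 113 hPa = 11300 Pa, q̄ = 0.014 kg/kg → 0.014 × 11300 / 9.8 = 16.14 mm
Layer 900–750 hPa: Δp = 150 hPa = 15000 Pa, q̄ = 0.0076 kg/kg → 0.0076 × 15000 / 9.8 = 11.63 mm
Layer 750–570 hPa: Δp = 180 hPa = 18000 Pa, q̄ = 0.0051 kg/kg → 0.0051 × 18000 / 9.8 = 9.37 mm
Layer 570–300 hPa: Δp = 270 hPa = 27000 Pa, q̄ = 0.00077 kg/kg → 0.00077 × 27000 / 9.8 = 2.12 mm
PW = 16.14 + 11.63 + 9.37 + 2.12 = 39.26 ≈ 39.3 mm.
Rainfall = ε × PW = 0.59 × 39.3 = 23.2 mm.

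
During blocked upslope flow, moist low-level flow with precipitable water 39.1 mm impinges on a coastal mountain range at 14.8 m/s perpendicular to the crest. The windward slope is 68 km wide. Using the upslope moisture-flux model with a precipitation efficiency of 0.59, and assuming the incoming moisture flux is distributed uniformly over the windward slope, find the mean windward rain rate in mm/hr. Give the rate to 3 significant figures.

R ≈ 18.1 mm/hr

Incoming column moisture flux per unit ridge length: F = V × PW = 14.8 × 39.1 = 578.68 mm·m/s.
Spread over the 68 km slope with efficiency ε = 0.59: R = ε·F/W = 0.59 × 578.68 / 68000 m = 5.021e-03 mm/s.
R = 5.021e-03 × 3600 = 18.1 mm/hr.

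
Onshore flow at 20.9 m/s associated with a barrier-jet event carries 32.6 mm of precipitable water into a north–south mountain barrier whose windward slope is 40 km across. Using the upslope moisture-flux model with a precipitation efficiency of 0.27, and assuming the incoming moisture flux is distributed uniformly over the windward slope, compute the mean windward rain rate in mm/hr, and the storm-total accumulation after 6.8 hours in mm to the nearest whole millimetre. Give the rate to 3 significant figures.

Incoming column moisture flux per unit ridge length: F = V × PW = 20.9 × 32.6 = 681.34 mm·m/s.
Spread over the 40 km slope with efficiency ε = 0.27: R = ε·F/W = 0.27 × 681.34 / 40000 m = 4.599e-03 mm/s.
R = 4.599e-03 × 3600 = 16.6 mm/hr.
Over 6.8 h: total = 16.6 × 6.8 = 112.88 ≈ 113 mm.

R ≈ 16.6 mm/hr; total ≈ 113 mm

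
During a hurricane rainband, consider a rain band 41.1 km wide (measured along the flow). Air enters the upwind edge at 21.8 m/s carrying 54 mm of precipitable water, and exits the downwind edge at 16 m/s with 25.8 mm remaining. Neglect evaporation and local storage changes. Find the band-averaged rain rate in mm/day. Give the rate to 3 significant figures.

R ≈ 1610 mm/day

Column moisture flux per unit crosswind length is F = V × PW.
Inflow: F_in = 21.8 × 54 = 1177.2 mm·m/s
Outflow: F_out = 16 × 25.8 = 412.8 mm·m/s
Steady-state rate R = (F_in − F_out)/L = (1177.2 − 412.8) / 41100 m = 1.860e-02 mm/s.
R = 1.860e-02 × 3600 × 24 = 1610 mm/day.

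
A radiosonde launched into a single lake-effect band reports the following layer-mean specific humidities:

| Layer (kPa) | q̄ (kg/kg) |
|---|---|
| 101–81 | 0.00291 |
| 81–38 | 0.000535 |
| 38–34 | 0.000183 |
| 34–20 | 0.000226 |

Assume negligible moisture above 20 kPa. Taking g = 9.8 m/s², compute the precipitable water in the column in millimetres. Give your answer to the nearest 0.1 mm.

PW ≈ 8.7 mm

Precipitable water is the column-integrated vapour mass per unit area: PW = (1/g) Σ q̄ Δp, with q in kg/kg and Δp in Pa (1 kg/m² of water = 1 mm).
Layer 101–81 kPa: Δp = 200 hPa = 20000 Pa, q̄ = 0.00291 kg/kg → 0.00291 × 20000 / 9.8 = 5.94 mm
Layer 81–38 kPa: Δp = 430 hPa = 43000 Pa, q̄ = 0.000535 kg/kg → 0.000535 × 43000 / 9.8 = 2.35 mm
Layer 38–34 kPa: Δp = 40 hPa = 4000 Pa, q̄ = 0.000183 kg/kg → 0.000183 × 4000 / 9.8 = 0.07 mm
Layer 34–20 kPa: Δp = 140 hPa = 14000 Pa, q̄ = 0.000226 kg/kg → 0.000226 × 14000 / 9.8 = 0.32 mm
PW = 5.94 + 2.35 + 0.07 + 0.32 = 8.68 ≈ 8.7 mm.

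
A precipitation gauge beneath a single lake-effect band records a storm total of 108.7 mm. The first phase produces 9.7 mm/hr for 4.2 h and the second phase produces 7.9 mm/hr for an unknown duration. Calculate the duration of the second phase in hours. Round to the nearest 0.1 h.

duration ≈ 8.6 h

Known phases: 9.7 × 4.2 = 40.74 mm.
Remaining depth = 108.7 − 40.74 = 67.96 mm.
Duration = 67.96 / 7.9 = 8.6 h.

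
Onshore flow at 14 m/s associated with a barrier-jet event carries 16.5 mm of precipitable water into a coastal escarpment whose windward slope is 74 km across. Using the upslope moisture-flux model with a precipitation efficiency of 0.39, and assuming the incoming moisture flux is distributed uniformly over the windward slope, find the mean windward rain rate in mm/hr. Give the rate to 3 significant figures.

R ≈ 4.38 mm/hr

Incoming column moisture flux per unit ridge length: F = V × PW = 14 × 16.5 = 231 mm·m/s.
Spread over the 74 km slope with efficiency ε = 0.39: R = ε·F/W = 0.39 × 231 / 74000 m = 1.217e-03 mm/s.
R = 1.217e-03 × 3600 = 4.38 mm/hr.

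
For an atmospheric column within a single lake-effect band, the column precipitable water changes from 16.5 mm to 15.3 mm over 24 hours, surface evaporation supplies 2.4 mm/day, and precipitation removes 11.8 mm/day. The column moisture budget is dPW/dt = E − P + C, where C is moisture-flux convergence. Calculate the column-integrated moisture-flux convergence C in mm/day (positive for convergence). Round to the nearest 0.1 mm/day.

C ≈ 8.2 mm/day

dPW/dt = (15.3 − 16.5) mm / (24/24 day) = -1.200 mm/day.
C = dPW/dt − E + P = (-1.200) − 2.4 + 11.8 = 8.2 mm/day.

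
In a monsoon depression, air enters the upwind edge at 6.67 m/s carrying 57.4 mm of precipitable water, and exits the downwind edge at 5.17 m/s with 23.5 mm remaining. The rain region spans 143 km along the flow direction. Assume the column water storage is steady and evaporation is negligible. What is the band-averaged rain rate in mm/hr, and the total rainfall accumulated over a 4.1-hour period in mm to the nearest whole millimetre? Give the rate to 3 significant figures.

Column moisture flux per unit crosswind length is F = V × PW.
Inflow: F_in = 6.67 × 57.4 = 382.858 mm·m/s
Outflow: F_out = 5.17 × 23.5 = 121.495 mm·m/s
Steady-state rate R = (F_in − F_out)/L = (382.858 − 121.495) / 143000 m = 1.828e-03 mm/s.
R = 1.828e-03 × 3600 = 6.58 mm/hr.
Over 4.1 h: total = 6.58 × 4.1 = 26.978 ≈ 27 mm.

R ≈ 6.58 mm/hr; total ≈ 27 mm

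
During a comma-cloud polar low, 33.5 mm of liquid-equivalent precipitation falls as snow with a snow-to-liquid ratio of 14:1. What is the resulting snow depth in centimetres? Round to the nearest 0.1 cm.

snow depth ≈ 46.9 cm

Snow depth = liquid × ratio = 33.5 mm × 14 = 469 mm = 46.9 cm.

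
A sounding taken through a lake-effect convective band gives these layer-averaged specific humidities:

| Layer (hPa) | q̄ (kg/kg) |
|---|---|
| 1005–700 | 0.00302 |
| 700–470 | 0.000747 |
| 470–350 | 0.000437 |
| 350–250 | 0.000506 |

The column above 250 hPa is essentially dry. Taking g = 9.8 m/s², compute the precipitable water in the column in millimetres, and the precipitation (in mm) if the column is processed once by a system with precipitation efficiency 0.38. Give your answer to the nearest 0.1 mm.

PW ≈ 12.2 mm; precipitation ≈ 4.6 mm

Precipitable water is the column-integrated vapour mass per unit area: PW = (1/g) Σ q̄ Δp, with q in kg/kg and Δp in Pa (1 kg/m² of water = 1 mm).
Layer 1005–700 hPa: Δp = 305 hPa = 30500 Pa, q̄ = 0.00302 kg/kg → 0.00302 × 30500 / 9.8 = 9.40 mm
Layer 700–470 hPa: Δp = 230 hPa = 23000 Pa, q̄ = 0.000747 kg/kg → 0.000747 × 23000 / 9.8 = 1.75 mm
Layer 470–350 hPa: Δp = 120 hPa = 12000 Pa, q̄ = 0.000437 kg/kg → 0.000437 × 12000 / 9.8 = 0.54 mm
Layer 350–250 hPa: Δp = 100 hPa = 10000 Pa, q̄ = 0.000506 kg/kg → 0.000506 × 10000 / 9.8 = 0.52 mm
PW = 9.40 + 1.75 + 0.54 + 0.52 = 12.21 ≈ 12.2 mm.
Precipitation = ε × PW = 0.38 × 12.2 = 4.6 mm.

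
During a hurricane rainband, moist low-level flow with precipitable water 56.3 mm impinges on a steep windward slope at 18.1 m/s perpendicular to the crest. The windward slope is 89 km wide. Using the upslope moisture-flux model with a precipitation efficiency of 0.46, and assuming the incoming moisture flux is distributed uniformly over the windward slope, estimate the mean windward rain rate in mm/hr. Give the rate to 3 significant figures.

Incoming column moisture flux per unit ridge length: F = V × PW = 18.1 × 56.3 = 1019.03 mm·m/s.
Spread over the 89 km slope with efficiency ε = 0.46: R = ε·F/W = 0.46 × 1019.03 / 89000 m = 5.267e-03 mm/s.
R = 5.267e-03 × 3600 = 19.0 mm/hr.

R ≈ 19.0 mm/hr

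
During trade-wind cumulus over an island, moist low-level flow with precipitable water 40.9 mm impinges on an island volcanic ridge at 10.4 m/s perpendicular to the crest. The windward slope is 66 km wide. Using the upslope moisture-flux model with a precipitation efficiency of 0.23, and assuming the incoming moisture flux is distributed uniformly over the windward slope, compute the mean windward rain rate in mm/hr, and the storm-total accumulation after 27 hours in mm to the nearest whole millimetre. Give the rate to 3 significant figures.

Incoming column moisture flux per unit ridge length: F = V × PW = 10.4 × 40.9 = 425.36 mm·m/s.
Spread over the 66 km slope with efficiency ε = 0.23: R = ε·F/W = 0.23 × 425.36 / 66000 m = 1.482e-03 mm/s.
R = 1.482e-03 × 3600 = 5.34 mm/hr.
Over 27 h: total = 5.34 × 27 = 144.18 ≈ 144 mm.

R ≈ 5.34 mm/hr; total ≈ 144 mm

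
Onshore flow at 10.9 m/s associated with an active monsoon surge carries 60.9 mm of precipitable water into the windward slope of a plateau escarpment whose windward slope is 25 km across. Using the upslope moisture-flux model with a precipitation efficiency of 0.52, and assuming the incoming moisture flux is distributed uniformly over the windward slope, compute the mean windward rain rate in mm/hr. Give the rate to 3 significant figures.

R ≈ 49.7 mm/hr

Incoming column moisture flux per unit ridge length: F = V × PW = 10.9 × 60.9 = 663.81 mm·m/s.
Spread over the 25 km slope with efficiency ε = 0.52: R = ε·F/W = 0.52 × 663.81 / 25000 m = 1.381e-02 mm/s.
R = 1.381e-02 × 3600 = 49.7 mm/hr.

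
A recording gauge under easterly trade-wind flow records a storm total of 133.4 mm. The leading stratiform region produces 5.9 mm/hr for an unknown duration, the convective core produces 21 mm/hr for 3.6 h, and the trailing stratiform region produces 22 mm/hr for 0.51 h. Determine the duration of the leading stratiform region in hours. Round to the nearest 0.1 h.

Known phases: 21 × 3.6 + 22 × 0.51 = 75.6 + 11.22 = 86.82 mm.
Remaining depth = 133.4 − 86.82 = 46.58 mm.
Duration = 46.58 / 5.9 = 7.9 h.

duration ≈ 7.9 h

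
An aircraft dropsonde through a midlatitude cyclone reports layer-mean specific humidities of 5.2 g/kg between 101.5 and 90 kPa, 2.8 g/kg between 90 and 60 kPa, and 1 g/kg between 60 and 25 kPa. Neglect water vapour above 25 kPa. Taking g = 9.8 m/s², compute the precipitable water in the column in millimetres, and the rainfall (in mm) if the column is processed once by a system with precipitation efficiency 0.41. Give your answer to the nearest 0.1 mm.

PW ≈ 18.2 mm; rainfall ≈ 7.5 mm

Precipitable water is the column-integrated vapour mass per unit area: PW = (1/g) Σ q̄ Δp, with q in kg/kg and Δp in Pa (1 kg/m² of water = 1 mm).
Layer 101.5–90 kPa: Δp = 115 hPa = 11500 Pa, q̄ = 0.0052 kg/kg → 0.0052 × 11500 / 9.8 = 6.10 mm
Layer 90–60 kPa: Δp = 300 hPa = 30000 Pa, q̄ = 0.0028 kg/kg → 0.0028 × 30000 / 9.8 = 8.57 mm
Layer 60–25 kPa: Δp = 350 hPa = 35000 Pa, q̄ = 0.001 kg/kg → 0.001 × 35000 / 9.8 = 3.57 mm
PW = 6.10 + 8.57 + 3.57 = 18.24 ≈ 18.2 mm.
Rainfall = ε × PW = 0.41 × 18.2 = 7.5 mm.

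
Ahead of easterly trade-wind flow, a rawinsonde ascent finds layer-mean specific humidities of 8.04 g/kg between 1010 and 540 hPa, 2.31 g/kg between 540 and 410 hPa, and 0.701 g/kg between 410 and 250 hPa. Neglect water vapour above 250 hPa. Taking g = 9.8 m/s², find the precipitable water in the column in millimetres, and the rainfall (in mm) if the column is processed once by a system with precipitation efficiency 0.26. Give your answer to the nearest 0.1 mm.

PW ≈ 42.8 mm; rainfall ≈ 11.1 mm

Precipitable water is the column-integrated vapour mass per unit area: PW = (1/g) Σ q̄ Δp, with q in kg/kg and Δp in Pa (1 kg/m² of water = 1 mm).
Layer 1010–540 hPa: Δp = 470 hPa = 47000 Pa, q̄ = 0.00804 kg/kg → 0.00804 × 47000 / 9.8 = 38.56 mm
Layer 540–410 hPa: Δp = 130 hPa = 13000 Pa, q̄ = 0.00231 kg/kg → 0.00231 × 13000 / 9.8 = 3.06 mm
Layer 410–250 hPa: Δp = 160 hPa = 16000 Pa, q̄ = 0.000701 kg/kg → 0.000701 × 16000 / 9.8 = 1.14 mm
PW = 38.56 + 3.06 + 1.14 = 42.76 ≈ 42.8 mm.
Rainfall = ε × PW = 0.26 × 42.8 = 11.1 mm.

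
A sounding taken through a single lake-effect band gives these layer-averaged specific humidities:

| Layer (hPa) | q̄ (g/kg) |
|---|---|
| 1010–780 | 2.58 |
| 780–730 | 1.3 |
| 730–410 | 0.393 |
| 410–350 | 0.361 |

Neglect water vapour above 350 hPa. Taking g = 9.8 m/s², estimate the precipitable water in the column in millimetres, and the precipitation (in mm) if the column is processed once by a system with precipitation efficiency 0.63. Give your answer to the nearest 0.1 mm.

PW ≈ 8.2 mm; precipitation ≈ 5.2 mm

Precipitable water is the column-integrated vapour mass per unit area: PW = (1/g) Σ q̄ Δp, with q in kg/kg and Δp in Pa (1 kg/m² of water = 1 mm).
Layer 1010–780 hPa: Δp = 230 hPa = 23000 Pa, q̄ = 0.00258 kg/kg → 0.00258 × 23000 / 9.8 = 6.06 mm
Layer 780–730 hPa: Δp = 50 hPa = 5000 Pa, q̄ = 0.0013 kg/kg → 0.0013 × 5000 / 9.8 = 0.66 mm
Layer 730–410 hPa: Δp = 320 hPa = 32000 Pa, q̄ = 0.000393 kg/kg → 0.000393 × 32000 / 9.8 = 1.28 mm
Layer 410–350 hPa: Δp = 60 hPa = 6000 Pa, q̄ = 0.000361 kg/kg → 0.000361 × 6000 / 9.8 = 0.22 mm
PW = 6.06 + 0.66 + 1.28 + 0.22 = 8.22 ≈ 8.2 mm.
Precipitation = ε × PW = 0.63 × 8.2 = 5.2 mm.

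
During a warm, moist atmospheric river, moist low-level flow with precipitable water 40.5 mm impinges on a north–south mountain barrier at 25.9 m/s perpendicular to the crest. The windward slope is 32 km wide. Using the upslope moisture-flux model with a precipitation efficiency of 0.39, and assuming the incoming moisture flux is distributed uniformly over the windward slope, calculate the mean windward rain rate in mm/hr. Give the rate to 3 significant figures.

R ≈ 46.0 mm/hr

Incoming column moisture flux per unit ridge length: F = V × PW = 25.9 × 40.5 = 1048.95 mm·m/s.
Spread over the 32 km slope with efficiency ε = 0.39: R = ε·F/W = 0.39 × 1048.95 / 32000 m = 1.278e-02 mm/s.
R = 1.278e-02 × 3600 = 46.0 mm/hr.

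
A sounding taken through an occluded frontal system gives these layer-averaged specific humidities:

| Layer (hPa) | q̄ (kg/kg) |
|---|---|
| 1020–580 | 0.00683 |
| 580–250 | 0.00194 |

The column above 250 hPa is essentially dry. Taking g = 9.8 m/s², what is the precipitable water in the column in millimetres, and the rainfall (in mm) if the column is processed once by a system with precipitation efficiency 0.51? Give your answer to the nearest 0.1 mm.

Precipitable water is the column-integrated vapour mass per unit area: PW = (1/g) Σ q̄ Δp, with q in kg/kg and Δp in Pa (1 kg/m² of water = 1 mm).
Layer 1020–580 hPa: Δp = 440 hPa = 44000 Pa, q̄ = 0.00683 kg/kg → 0.00683 × 44000 / 9.8 = 30.67 mm
Layer 580–250 hPa: Δp = 330 hPa = 33000 Pa, q̄ = 0.00194 kg/kg → 0.00194 × 33000 / 9.8 = 6.53 mm
PW = 30.67 + 6.53 = 37.20 ≈ 37.2 mm.
Rainfall = ε × PW = 0.51 × 37.2 = 19.0 mm.

PW ≈ 37.2 mm; rainfall ≈ 19.0 mm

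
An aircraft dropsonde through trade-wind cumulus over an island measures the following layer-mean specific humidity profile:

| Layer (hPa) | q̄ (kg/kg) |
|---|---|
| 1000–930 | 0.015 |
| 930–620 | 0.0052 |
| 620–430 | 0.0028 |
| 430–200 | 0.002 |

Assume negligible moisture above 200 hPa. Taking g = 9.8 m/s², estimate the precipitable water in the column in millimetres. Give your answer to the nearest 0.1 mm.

PW ≈ 37.3 mm

Precipitable water is the column-integrated vapour mass per unit area: PW = (1/g) Σ q̄ Δp, with q in kg/kg and Δp in Pa (1 kg/m² of water = 1 mm).
Layer 1000–930 hPa: Δp = 70 hPa = 7000 Pa, q̄ = 0.015 kg/kg → 0.015 × 7000 / 9.8 = 10.71 mm
Layer 930–620 hPa: Δp = 310 hPa = 31000 Pa, q̄ = 0.0052 kg/kg → 0.0052 × 31000 / 9.8 = 16.45 mm
Layer 620–430 hPa: Δp = 190 hPa = 19000 Pa, q̄ = 0.0028 kg/kg → 0.0028 × 19000 / 9.8 = 5.43 mm
Layer 430–200 hPa: Δp = 230 hPa = 23000 Pa, q̄ = 0.002 kg/kg → 0.002 × 23000 / 9.8 = 4.69 mm
PW = 10.71 + 16.45 + 5.43 + 4.69 = 37.28 ≈ 37.3 mm.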